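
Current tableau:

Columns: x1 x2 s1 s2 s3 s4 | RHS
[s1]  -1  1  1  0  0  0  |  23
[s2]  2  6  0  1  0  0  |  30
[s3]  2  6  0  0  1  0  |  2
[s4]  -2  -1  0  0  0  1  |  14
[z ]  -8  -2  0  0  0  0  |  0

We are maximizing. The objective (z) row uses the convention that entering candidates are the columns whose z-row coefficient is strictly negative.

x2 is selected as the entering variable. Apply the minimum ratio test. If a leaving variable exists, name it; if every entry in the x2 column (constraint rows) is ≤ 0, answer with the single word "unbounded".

Ratios: row 1 (s1): 23/1 = 23; row 2 (s2): 30/6 = 5; row 3 (s3): 2/6 = 1/3; row 4 (s4): entry -1 ≤ 0, skip.
Minimum ratio is in the s3 row, so s3 leaves.

s3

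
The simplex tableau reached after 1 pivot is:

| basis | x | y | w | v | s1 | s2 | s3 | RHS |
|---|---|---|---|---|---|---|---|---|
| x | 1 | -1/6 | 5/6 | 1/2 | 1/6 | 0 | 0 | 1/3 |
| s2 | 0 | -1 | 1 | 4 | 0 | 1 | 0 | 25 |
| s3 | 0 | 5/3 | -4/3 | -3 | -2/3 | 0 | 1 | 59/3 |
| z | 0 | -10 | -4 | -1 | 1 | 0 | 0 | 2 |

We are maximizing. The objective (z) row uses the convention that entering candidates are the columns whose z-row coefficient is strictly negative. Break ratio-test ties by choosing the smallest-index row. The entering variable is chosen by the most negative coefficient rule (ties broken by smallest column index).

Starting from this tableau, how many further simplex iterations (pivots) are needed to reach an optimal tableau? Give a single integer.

2

pivot: y in, s3 out → z = 120
pivot: v in, x out → z = 677/2
No improving column remains; optimal.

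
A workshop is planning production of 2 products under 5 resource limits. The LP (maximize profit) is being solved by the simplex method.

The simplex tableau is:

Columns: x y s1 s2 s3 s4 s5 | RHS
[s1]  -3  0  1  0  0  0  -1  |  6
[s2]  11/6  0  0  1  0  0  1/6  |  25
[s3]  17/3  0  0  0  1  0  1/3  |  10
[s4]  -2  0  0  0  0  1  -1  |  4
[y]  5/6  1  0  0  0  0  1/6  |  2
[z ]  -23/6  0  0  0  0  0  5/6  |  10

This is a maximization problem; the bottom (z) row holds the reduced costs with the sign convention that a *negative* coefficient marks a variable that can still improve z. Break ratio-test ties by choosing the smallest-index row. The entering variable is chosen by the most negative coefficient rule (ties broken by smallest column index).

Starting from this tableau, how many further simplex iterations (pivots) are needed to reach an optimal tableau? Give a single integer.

pivot: x in, s3 out → z = 285/17
No improving column remains; optimal.

1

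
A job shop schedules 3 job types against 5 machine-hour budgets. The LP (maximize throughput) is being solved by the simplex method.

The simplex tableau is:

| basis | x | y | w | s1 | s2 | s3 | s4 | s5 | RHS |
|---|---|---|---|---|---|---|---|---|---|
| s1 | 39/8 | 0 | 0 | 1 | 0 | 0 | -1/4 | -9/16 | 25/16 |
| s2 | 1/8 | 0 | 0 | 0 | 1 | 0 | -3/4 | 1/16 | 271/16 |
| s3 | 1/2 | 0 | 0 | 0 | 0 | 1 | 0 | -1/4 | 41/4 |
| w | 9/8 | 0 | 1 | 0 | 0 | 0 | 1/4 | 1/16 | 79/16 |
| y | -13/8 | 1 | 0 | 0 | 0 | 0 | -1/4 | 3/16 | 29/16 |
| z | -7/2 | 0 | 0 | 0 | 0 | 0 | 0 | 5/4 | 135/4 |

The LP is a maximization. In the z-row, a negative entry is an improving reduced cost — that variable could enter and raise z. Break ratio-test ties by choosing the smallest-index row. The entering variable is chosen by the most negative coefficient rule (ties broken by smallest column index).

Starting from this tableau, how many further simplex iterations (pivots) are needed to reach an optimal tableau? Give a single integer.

2

pivot: x in, s1 out → z = 1360/39
pivot: s4 in, w out → z = 901/24
No improving column remains; optimal.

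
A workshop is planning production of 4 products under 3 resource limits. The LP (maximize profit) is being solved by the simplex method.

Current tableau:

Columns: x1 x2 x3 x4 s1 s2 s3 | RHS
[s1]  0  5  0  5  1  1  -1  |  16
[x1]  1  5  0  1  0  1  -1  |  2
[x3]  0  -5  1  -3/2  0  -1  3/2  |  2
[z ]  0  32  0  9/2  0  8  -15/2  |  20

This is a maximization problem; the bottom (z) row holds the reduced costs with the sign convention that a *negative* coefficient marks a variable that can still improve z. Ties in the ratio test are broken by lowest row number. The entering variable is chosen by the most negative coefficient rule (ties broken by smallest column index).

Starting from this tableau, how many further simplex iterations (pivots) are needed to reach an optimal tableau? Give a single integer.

2

pivot: s3 in, x3 out → z = 30
pivot: x4 in, s1 out → z = 43
No improving column remains; optimal.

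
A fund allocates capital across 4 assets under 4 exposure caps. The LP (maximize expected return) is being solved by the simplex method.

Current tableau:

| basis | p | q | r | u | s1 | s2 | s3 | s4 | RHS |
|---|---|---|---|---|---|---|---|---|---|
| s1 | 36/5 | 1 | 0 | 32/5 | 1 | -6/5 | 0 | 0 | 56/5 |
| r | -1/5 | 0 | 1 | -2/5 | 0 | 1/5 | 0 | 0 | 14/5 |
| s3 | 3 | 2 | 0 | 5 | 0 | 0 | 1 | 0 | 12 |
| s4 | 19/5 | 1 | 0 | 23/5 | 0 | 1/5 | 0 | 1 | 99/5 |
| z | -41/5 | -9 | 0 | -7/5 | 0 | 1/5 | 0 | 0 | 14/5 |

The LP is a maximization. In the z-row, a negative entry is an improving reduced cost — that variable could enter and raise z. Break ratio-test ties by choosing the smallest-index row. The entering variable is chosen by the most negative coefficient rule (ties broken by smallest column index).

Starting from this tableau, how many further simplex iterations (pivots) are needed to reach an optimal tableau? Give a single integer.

pivot: q in, s3 out → z = 284/5
No improving column remains; optimal.

1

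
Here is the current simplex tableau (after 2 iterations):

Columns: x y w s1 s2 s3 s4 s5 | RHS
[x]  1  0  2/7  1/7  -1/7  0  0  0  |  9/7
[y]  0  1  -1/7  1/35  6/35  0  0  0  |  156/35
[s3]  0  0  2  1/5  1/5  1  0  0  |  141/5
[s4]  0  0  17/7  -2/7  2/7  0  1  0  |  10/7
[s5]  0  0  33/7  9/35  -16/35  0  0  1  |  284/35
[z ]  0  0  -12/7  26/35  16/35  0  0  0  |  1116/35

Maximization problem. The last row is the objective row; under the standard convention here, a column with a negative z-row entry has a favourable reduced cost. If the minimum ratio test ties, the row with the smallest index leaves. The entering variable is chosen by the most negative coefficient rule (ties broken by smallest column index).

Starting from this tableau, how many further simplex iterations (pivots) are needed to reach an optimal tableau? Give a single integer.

1

pivot: w in, s4 out → z = 2796/85
No improving column remains; optimal.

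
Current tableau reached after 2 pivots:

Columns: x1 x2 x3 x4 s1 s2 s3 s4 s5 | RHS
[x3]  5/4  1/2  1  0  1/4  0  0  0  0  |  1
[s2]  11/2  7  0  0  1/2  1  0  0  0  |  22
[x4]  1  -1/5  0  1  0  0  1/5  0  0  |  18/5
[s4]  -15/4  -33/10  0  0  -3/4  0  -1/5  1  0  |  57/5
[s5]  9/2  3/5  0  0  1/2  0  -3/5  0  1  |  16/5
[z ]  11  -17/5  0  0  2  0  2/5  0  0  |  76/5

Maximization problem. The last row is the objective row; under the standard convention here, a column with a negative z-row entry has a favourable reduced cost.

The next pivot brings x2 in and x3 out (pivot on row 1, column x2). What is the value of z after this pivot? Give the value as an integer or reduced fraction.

22

Minimum ratio for x2: 1/(1/2) = 2.
z changes by −(z-row coeff of x2)·ratio = −(-17/5)·2 = 34/5.
New z = 76/5 + (34/5) = 22.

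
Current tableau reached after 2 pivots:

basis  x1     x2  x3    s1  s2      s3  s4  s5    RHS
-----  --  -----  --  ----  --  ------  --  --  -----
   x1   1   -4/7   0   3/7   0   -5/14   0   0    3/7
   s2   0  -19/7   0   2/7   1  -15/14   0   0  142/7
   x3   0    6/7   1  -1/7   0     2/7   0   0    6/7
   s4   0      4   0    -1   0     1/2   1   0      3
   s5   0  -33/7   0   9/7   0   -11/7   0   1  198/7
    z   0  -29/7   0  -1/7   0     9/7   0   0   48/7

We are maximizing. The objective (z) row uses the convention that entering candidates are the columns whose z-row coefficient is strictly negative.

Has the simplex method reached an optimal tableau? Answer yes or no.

no

Column x2 has objective-row coefficient -29/7, which is negative; an improving pivot exists, so not yet optimal.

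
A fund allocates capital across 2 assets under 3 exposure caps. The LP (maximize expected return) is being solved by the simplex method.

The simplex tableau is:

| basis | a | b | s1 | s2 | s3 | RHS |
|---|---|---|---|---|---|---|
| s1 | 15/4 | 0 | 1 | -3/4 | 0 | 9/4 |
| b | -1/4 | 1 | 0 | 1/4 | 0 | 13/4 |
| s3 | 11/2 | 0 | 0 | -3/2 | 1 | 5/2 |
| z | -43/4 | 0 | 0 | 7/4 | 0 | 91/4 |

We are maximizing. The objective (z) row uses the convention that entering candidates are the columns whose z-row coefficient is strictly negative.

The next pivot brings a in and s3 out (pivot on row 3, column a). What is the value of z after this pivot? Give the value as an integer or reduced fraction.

Minimum ratio for a: (5/2)/(11/2) = 5/11.
z changes by −(z-row coeff of a)·ratio = −(-43/4)·(5/11) = 215/44.
New z = 91/4 + (215/44) = 304/11.

304/11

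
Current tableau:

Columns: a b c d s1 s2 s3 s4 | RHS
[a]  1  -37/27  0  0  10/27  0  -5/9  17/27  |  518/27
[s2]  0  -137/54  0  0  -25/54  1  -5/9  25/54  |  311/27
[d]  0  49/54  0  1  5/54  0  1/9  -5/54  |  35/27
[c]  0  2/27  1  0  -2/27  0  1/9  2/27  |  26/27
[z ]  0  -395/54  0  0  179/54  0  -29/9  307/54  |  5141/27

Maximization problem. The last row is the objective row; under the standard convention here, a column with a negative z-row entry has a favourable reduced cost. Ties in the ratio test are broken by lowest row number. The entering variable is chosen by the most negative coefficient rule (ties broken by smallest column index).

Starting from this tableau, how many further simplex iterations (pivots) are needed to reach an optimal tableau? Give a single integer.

pivot: b in, d out → z = 1406/7
pivot: s3 in, c out → z = 1102/5
No improving column remains; optimal.

2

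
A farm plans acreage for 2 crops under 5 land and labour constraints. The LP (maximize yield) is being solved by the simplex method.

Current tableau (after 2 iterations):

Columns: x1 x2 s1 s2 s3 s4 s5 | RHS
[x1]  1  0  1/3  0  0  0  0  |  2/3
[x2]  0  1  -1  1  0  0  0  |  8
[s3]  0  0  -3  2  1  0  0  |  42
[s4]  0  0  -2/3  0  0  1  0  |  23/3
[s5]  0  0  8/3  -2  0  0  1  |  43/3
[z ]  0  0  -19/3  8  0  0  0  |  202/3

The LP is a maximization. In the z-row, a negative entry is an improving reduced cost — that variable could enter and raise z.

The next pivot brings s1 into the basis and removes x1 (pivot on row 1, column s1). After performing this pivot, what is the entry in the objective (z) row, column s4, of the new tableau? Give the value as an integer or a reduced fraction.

0

Pivot element is row 1, column s1: 1/3.
Normalize row 1: new (row 1, s4) = 0/(1/3) = 0.
z-row ← z-row − (-19/3)·(new row 1): 0 − (-19/3)·0 = 0.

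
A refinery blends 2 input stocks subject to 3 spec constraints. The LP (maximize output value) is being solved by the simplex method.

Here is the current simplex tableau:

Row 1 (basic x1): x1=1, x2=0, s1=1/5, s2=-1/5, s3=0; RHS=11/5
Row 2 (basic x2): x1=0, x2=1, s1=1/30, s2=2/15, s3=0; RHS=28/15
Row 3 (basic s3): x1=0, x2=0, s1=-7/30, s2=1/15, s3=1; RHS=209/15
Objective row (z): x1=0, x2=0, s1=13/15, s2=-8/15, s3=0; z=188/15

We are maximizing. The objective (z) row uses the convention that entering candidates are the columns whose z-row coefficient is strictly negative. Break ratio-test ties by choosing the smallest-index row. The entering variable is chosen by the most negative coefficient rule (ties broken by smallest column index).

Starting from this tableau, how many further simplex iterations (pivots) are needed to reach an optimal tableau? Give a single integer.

1

pivot: s2 in, x2 out → z = 20
No improving column remains; optimal.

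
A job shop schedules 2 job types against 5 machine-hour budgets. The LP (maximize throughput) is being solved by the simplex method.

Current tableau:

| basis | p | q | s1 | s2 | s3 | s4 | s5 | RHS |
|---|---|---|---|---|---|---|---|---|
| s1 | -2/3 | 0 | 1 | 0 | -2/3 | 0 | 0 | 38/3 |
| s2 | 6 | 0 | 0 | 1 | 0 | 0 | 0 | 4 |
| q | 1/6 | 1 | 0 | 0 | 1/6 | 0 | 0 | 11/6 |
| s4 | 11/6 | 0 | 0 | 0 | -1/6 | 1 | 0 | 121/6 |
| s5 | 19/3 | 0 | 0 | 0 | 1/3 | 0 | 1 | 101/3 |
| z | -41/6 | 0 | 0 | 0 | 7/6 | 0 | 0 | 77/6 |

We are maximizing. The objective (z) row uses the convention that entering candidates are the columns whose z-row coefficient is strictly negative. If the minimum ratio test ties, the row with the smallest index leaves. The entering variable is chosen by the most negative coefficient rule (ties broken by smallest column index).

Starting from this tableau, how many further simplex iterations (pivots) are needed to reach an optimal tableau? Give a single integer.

1

pivot: p in, s2 out → z = 313/18
No improving column remains; optimal.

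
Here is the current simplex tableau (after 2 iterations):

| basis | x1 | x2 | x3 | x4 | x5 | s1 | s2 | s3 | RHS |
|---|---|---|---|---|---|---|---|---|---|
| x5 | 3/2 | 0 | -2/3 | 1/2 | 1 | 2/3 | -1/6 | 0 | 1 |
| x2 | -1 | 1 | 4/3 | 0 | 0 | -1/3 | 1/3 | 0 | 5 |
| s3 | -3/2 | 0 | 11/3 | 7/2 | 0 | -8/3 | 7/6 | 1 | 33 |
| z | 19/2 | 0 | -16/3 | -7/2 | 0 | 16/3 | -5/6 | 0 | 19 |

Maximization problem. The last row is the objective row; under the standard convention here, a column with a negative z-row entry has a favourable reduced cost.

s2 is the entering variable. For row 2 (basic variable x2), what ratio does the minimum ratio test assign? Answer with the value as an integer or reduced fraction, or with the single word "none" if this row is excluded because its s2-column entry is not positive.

15

Ratio = RHS / (s2 entry) = 5 / (1/3) = 15.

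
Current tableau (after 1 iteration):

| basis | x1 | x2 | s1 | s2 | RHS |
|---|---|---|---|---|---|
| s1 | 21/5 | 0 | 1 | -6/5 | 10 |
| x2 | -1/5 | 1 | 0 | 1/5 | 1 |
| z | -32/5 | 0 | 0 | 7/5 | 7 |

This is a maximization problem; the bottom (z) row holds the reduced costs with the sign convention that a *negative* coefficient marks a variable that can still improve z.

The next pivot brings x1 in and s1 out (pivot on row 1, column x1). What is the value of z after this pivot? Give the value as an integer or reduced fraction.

467/21

Minimum ratio for x1: 10/(21/5) = 50/21.
z changes by −(z-row coeff of x1)·ratio = −(-32/5)·(50/21) = 320/21.
New z = 7 + (320/21) = 467/21.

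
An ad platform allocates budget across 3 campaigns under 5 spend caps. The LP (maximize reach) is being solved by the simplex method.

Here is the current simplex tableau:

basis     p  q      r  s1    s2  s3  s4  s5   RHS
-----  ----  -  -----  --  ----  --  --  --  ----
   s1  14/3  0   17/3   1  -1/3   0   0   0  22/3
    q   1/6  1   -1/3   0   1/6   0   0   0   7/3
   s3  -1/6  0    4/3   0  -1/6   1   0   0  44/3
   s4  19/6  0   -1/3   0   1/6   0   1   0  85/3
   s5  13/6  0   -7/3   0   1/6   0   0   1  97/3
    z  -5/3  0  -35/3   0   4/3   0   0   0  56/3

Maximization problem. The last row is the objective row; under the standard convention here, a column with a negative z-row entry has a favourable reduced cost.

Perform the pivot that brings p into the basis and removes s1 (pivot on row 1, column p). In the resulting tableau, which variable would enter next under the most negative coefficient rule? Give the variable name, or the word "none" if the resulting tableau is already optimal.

r

Pivot element 14/3. New z-row = old z-row − (-5/3)·(row 1/(14/3)).
Updated z-row coefficients: p: 0, q: 0, r: -135/14, s1: 5/14, s2: 17/14, s3: 0, s4: 0, s5: 0.
The most negative is -135/14 in column r, so r would enter next.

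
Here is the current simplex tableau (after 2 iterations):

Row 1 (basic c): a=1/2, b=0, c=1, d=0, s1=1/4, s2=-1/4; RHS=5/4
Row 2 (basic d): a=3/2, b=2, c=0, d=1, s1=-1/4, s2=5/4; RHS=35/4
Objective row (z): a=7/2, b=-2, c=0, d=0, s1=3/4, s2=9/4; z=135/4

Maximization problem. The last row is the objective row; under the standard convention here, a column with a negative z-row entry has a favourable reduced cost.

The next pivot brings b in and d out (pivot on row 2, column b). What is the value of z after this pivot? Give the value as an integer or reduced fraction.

85/2

Minimum ratio for b: (35/4)/2 = 35/8.
z changes by −(z-row coeff of b)·ratio = −(-2)·(35/8) = 35/4.
New z = 135/4 + (35/4) = 85/2.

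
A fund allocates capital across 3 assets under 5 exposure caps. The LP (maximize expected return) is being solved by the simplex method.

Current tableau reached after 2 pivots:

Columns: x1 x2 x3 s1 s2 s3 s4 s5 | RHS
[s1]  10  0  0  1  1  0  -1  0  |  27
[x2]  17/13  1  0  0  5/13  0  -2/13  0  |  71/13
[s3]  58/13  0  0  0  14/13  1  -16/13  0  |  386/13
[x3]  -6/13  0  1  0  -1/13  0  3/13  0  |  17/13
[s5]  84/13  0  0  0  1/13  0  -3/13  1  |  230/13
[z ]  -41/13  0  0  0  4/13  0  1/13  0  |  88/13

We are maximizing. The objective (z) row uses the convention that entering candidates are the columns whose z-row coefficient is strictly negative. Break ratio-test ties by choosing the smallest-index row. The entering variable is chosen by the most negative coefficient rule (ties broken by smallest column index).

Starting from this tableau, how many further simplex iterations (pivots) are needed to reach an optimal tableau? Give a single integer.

pivot: x1 in, s1 out → z = 1987/130
pivot: s4 in, s5 out → z = 833/54
pivot: s1 in, x3 out → z = 95/6
No improving column remains; optimal.

3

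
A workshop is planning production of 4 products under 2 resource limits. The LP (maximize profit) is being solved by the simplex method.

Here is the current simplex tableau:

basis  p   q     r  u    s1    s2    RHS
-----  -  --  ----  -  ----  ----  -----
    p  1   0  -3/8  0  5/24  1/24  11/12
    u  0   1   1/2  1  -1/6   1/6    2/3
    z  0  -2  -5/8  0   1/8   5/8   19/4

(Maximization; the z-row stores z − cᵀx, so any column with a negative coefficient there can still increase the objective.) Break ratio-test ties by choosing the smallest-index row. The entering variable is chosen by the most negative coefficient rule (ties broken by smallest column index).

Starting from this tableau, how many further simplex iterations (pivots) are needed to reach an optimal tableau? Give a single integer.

2

pivot: q in, u out → z = 73/12
pivot: s1 in, p out → z = 7
No improving column remains; optimal.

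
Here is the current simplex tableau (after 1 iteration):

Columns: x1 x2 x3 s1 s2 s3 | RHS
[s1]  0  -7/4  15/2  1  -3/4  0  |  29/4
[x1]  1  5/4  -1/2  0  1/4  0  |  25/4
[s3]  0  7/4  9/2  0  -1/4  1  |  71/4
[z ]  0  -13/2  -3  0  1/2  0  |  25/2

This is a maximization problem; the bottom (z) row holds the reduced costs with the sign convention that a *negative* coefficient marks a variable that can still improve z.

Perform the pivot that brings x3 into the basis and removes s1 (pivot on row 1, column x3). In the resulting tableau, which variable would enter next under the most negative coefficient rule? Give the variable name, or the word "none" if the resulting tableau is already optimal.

Pivot element 15/2. New z-row = old z-row − (-3)·(row 1/(15/2)).
Updated z-row coefficients: x1: 0, x2: -36/5, x3: 0, s1: 2/5, s2: 1/5, s3: 0.
The most negative is -36/5 in column x2, so x2 would enter next.

x2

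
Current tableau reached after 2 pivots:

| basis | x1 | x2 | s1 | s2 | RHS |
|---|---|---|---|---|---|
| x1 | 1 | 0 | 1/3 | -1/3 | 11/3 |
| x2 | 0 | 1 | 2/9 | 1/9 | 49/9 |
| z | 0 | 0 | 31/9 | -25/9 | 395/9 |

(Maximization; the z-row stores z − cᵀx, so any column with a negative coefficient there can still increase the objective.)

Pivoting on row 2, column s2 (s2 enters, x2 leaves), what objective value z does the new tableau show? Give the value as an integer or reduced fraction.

Minimum ratio for s2: (49/9)/(1/9) = 49.
z changes by −(z-row coeff of s2)·ratio = −(-25/9)·49 = 1225/9.
New z = 395/9 + (1225/9) = 180.

180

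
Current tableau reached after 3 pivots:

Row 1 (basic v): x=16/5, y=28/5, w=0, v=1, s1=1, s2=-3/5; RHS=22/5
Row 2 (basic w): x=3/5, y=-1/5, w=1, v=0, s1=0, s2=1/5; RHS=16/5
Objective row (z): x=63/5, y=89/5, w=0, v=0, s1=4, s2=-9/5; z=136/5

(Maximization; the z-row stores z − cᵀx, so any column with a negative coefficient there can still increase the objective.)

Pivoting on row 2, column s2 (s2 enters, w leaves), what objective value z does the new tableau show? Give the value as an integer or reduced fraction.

56

Minimum ratio for s2: (16/5)/(1/5) = 16.
z changes by −(z-row coeff of s2)·ratio = −(-9/5)·16 = 144/5.
New z = 136/5 + (144/5) = 56.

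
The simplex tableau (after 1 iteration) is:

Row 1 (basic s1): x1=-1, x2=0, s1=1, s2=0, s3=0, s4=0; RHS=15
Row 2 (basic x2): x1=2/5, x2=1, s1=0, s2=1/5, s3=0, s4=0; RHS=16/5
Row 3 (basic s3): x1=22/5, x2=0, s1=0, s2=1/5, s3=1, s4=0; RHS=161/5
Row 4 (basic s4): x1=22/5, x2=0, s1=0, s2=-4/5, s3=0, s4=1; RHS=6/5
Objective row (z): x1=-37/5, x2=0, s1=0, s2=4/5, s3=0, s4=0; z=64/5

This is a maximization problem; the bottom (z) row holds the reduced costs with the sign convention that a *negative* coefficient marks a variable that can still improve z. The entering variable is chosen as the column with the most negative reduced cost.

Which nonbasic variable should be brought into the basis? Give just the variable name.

Objective-row coefficients: x1: -37/5, x2: 0, s1: 0, s2: 4/5, s3: 0, s4: 0.
The most negative is -37/5 in column x1, so x1 enters.

x1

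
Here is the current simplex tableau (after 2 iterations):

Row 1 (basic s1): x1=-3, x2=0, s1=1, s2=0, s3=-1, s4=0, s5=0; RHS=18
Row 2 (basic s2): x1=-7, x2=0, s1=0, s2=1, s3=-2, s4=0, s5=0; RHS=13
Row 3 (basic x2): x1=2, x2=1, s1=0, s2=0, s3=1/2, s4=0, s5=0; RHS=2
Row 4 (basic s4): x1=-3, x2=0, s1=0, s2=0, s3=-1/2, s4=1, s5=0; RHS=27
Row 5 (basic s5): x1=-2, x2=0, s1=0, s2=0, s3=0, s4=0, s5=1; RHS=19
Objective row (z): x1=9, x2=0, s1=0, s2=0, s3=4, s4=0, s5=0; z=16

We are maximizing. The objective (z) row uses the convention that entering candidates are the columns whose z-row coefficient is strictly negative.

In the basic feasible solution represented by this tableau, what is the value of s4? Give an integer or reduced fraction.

27

s4 is basic (row 4); its value is the RHS of that row: 27.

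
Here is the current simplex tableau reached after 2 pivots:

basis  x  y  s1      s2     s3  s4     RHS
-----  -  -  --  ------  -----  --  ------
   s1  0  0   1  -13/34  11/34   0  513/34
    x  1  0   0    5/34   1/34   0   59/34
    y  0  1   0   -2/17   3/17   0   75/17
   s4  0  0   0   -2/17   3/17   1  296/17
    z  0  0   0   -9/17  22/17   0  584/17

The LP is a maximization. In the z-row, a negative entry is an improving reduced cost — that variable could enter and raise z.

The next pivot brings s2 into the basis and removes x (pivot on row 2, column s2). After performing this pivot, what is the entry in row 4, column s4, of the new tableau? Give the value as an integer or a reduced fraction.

Pivot element is row 2, column s2: 5/34.
Normalize row 2: new (row 2, s4) = 0/(5/34) = 0.
row 4 ← row 4 − (-2/17)·(new row 2): 1 − (-2/17)·0 = 1.

1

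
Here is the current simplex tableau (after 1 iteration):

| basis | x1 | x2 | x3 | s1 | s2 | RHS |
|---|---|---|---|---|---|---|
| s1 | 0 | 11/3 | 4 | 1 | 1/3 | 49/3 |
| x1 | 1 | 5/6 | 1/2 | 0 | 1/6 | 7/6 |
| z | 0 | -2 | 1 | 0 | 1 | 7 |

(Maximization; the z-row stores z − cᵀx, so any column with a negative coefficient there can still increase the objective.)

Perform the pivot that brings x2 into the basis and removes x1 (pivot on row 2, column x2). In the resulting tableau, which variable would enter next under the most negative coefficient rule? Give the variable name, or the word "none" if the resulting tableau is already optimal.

Pivot element 5/6. New z-row = old z-row − (-2)·(row 2/(5/6)).
Updated z-row coefficients: x1: 12/5, x2: 0, x3: 11/5, s1: 0, s2: 7/5.
No coefficient is strictly negative; the tableau after this pivot is optimal.

none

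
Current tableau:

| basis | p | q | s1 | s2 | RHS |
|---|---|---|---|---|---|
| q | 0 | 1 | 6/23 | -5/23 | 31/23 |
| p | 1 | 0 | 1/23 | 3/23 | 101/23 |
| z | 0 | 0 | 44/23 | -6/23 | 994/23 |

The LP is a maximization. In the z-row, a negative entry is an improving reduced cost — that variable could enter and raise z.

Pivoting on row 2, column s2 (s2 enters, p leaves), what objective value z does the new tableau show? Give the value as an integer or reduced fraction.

Minimum ratio for s2: (101/23)/(3/23) = 101/3.
z changes by −(z-row coeff of s2)·ratio = −(-6/23)·(101/3) = 202/23.
New z = 994/23 + (202/23) = 52.

52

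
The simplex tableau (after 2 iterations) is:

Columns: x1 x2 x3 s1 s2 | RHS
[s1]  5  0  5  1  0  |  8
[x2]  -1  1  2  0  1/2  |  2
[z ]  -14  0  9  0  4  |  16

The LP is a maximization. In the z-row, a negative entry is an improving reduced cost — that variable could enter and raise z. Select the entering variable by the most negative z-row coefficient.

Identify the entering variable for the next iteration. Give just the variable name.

x1

Objective-row coefficients: x1: -14, x2: 0, x3: 9, s1: 0, s2: 4.
The most negative is -14 in column x1, so x1 enters.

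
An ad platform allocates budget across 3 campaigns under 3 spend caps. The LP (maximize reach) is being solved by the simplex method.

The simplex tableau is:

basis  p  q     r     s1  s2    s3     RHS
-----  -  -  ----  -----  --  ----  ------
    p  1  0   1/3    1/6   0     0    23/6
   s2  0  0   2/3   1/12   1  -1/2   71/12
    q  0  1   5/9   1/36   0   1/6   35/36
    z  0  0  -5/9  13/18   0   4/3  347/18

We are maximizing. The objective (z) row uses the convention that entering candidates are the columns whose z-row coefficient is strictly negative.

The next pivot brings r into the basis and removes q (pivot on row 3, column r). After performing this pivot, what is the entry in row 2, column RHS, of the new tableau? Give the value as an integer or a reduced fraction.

Pivot element is row 3, column r: 5/9.
Normalize row 3: new (row 3, RHS) = (35/36)/(5/9) = 7/4.
row 2 ← row 2 − (2/3)·(new row 3): 71/12 − (2/3)·(7/4) = 19/4.

19/4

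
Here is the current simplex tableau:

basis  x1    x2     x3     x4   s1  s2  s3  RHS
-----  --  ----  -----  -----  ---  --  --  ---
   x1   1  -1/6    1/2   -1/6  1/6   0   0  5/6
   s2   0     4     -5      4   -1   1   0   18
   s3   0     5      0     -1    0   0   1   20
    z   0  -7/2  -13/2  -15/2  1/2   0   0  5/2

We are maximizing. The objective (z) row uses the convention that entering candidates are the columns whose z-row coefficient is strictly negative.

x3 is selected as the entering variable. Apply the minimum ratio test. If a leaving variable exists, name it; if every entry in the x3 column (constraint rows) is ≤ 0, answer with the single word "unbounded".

Ratios: row 1 (x1): (5/6)/(1/2) = 5/3; row 2 (s2): entry -5 ≤ 0, skip; row 3 (s3): entry 0 ≤ 0, skip.
Minimum ratio is in the x1 row, so x1 leaves.

x1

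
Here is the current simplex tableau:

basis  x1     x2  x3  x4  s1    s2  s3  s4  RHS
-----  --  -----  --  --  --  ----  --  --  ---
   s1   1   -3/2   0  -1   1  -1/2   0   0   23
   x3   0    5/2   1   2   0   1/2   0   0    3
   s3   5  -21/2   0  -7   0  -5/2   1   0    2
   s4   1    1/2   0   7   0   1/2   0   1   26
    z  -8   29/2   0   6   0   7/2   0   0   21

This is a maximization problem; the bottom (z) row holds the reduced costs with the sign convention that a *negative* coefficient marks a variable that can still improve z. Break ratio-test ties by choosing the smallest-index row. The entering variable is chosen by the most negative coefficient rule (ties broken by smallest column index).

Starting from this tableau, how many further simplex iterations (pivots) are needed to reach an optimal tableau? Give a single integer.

2

pivot: x1 in, s3 out → z = 121/5
pivot: x4 in, x3 out → z = 32
No improving column remains; optimal.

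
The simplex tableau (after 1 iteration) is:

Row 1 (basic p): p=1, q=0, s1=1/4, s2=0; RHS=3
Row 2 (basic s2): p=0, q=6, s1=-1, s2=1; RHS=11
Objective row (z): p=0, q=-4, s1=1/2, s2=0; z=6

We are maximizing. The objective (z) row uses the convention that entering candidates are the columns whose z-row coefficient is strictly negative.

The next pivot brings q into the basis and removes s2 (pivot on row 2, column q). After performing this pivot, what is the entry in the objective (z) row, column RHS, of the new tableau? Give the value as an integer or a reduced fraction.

40/3

Pivot element is row 2, column q: 6.
Normalize row 2: new (row 2, RHS) = 11/6 = 11/6.
z-row ← z-row − (-4)·(new row 2): 6 − (-4)·(11/6) = 40/3.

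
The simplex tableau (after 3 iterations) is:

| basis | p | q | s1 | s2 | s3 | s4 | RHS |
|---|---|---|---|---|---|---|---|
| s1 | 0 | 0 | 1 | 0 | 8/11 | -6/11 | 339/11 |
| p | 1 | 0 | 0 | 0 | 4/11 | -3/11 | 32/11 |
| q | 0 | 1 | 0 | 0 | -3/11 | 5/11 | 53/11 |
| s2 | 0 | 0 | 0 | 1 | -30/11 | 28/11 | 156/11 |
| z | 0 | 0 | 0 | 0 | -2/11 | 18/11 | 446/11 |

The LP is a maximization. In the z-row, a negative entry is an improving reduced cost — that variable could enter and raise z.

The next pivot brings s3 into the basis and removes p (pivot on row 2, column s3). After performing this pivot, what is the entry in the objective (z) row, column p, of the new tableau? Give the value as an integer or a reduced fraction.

Pivot element is row 2, column s3: 4/11.
Normalize row 2: new (row 2, p) = 1/(4/11) = 11/4.
z-row ← z-row − (-2/11)·(new row 2): 0 − (-2/11)·(11/4) = 1/2.

1/2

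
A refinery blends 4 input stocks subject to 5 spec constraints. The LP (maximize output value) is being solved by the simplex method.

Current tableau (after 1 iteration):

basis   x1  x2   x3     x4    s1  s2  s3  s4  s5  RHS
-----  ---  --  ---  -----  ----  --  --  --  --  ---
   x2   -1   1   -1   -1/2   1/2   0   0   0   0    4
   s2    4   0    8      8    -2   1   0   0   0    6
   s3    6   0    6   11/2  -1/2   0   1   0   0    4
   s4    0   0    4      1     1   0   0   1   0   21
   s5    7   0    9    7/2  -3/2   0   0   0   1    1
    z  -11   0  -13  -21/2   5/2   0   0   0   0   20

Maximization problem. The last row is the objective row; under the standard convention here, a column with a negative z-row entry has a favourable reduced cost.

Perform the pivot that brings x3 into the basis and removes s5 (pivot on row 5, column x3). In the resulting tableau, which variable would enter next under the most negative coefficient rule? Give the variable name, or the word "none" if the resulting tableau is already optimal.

Pivot element 9. New z-row = old z-row − (-13)·(row 5/9).
Updated z-row coefficients: x1: -8/9, x2: 0, x3: 0, x4: -49/9, s1: 1/3, s2: 0, s3: 0, s4: 0, s5: 13/9.
The most negative is -49/9 in column x4, so x4 would enter next.

x4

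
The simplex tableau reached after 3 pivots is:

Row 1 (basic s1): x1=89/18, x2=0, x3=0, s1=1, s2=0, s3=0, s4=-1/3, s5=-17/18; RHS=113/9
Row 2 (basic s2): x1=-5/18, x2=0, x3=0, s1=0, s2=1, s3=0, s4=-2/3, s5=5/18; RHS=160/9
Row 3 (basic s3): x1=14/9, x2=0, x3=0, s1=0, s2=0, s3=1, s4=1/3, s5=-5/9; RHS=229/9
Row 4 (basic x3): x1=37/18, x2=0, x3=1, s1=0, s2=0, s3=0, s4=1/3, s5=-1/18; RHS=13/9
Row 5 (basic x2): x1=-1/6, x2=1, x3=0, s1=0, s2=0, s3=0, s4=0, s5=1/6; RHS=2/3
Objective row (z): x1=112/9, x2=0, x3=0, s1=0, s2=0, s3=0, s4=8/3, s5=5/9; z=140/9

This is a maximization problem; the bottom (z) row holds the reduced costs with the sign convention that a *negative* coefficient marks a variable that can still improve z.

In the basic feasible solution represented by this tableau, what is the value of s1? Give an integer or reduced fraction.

s1 is basic (row 1); its value is the RHS of that row: 113/9.

113/9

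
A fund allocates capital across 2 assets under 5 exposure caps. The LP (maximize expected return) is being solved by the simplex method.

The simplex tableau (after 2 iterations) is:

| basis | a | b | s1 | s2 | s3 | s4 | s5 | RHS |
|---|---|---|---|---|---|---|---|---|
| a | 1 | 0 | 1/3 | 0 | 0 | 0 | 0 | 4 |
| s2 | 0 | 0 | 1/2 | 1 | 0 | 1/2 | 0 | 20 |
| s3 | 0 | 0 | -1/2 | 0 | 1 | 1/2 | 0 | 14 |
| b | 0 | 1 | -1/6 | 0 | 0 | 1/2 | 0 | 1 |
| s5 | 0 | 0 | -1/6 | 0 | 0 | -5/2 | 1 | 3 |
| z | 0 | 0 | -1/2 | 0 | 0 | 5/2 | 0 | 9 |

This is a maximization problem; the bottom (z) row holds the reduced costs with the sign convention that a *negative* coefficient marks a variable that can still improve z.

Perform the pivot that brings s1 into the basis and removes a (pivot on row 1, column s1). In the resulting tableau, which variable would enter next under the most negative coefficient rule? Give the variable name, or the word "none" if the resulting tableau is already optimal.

Pivot element 1/3. New z-row = old z-row − (-1/2)·(row 1/(1/3)).
Updated z-row coefficients: a: 3/2, b: 0, s1: 0, s2: 0, s3: 0, s4: 5/2, s5: 0.
No coefficient is strictly negative; the tableau after this pivot is optimal.

none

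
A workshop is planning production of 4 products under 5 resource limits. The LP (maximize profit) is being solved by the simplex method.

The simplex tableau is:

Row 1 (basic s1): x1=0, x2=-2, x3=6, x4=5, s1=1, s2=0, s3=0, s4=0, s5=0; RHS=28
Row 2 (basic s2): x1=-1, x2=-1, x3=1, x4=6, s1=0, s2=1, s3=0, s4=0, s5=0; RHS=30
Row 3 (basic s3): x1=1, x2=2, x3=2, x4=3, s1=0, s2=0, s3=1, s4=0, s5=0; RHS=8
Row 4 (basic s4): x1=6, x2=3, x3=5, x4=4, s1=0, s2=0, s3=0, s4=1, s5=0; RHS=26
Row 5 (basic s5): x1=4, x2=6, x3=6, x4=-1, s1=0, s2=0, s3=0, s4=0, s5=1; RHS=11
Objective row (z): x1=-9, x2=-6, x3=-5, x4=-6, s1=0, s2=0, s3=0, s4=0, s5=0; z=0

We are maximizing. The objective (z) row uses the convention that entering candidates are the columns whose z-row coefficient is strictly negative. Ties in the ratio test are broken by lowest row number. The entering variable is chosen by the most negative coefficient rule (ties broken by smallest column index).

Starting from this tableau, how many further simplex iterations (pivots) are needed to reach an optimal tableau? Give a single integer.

2

pivot: x1 in, s5 out → z = 99/4
pivot: x4 in, s3 out → z = 495/13
No improving column remains; optimal.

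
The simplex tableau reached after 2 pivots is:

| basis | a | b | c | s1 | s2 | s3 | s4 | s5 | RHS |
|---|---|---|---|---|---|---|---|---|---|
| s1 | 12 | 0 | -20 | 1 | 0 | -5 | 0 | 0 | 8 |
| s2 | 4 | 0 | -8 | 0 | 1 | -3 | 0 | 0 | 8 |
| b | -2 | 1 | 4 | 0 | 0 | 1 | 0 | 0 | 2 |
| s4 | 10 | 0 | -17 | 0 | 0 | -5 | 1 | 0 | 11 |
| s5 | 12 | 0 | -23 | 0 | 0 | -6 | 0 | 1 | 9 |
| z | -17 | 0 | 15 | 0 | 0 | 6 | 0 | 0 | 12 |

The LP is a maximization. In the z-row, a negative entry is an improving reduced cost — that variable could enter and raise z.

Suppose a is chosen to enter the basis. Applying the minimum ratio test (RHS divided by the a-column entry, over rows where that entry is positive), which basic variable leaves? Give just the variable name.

s1

Ratios: row 1 (s1): 8/12 = 2/3; row 2 (s2): 8/4 = 2; row 3 (b): entry -2 ≤ 0, skip; row 4 (s4): 11/10 = 11/10; row 5 (s5): 9/12 = 3/4.
Minimum ratio 2/3 is in the s1 row, so s1 leaves.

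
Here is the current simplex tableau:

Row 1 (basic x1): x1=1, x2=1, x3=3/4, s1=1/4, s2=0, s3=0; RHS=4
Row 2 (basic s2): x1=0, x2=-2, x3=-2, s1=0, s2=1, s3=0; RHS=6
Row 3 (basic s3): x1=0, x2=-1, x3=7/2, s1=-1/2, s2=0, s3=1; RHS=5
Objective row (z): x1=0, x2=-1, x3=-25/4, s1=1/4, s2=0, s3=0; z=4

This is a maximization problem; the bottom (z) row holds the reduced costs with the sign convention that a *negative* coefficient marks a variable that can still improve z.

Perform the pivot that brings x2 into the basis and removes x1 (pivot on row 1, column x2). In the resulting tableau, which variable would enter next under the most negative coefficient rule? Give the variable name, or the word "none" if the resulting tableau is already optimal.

Pivot element 1. New z-row = old z-row − (-1)·(row 1/1).
Updated z-row coefficients: x1: 1, x2: 0, x3: -11/2, s1: 1/2, s2: 0, s3: 0.
The most negative is -11/2 in column x3, so x3 would enter next.

x3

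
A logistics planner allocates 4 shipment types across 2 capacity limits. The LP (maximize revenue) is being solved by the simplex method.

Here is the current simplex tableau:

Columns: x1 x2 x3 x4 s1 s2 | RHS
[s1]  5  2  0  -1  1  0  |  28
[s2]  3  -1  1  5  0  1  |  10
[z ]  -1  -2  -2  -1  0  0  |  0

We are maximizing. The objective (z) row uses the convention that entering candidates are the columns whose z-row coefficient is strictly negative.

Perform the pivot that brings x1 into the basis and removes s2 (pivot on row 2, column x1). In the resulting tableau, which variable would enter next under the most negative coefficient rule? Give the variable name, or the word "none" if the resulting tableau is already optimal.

Pivot element 3. New z-row = old z-row − (-1)·(row 2/3).
Updated z-row coefficients: x1: 0, x2: -7/3, x3: -5/3, x4: 2/3, s1: 0, s2: 1/3.
The most negative is -7/3 in column x2, so x2 would enter next.

x2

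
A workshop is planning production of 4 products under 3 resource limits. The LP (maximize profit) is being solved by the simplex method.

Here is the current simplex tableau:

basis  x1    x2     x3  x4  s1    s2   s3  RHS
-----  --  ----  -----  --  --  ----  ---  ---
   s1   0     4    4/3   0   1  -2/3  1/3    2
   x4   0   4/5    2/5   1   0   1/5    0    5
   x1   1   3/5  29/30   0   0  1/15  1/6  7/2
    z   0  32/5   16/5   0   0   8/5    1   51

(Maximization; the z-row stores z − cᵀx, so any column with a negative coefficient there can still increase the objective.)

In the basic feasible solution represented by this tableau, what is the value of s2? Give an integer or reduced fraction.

0

s2 is nonbasic (not in the basis column), so its value in the current BFS is 0.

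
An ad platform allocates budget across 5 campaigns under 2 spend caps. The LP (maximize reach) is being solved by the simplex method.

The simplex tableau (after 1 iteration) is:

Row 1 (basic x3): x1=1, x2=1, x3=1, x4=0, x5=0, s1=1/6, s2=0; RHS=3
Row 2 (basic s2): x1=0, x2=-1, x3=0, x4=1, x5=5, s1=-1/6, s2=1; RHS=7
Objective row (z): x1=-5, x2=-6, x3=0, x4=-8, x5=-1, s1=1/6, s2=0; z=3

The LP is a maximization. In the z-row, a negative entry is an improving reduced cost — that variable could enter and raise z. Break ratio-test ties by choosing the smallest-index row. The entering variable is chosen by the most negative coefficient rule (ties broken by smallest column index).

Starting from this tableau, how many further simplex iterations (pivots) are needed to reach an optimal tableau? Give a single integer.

pivot: x4 in, s2 out → z = 59
pivot: x2 in, x3 out → z = 101
No improving column remains; optimal.

2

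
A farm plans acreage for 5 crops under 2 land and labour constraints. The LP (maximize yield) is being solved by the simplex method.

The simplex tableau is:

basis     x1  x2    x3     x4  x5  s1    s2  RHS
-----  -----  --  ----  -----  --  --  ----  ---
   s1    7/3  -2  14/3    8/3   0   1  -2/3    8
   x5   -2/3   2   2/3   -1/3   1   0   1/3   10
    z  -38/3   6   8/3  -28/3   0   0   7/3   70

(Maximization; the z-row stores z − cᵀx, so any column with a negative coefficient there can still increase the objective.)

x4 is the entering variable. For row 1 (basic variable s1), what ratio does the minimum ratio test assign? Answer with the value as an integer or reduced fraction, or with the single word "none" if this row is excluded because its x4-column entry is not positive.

Ratio = RHS / (x4 entry) = 8 / (8/3) = 3.

3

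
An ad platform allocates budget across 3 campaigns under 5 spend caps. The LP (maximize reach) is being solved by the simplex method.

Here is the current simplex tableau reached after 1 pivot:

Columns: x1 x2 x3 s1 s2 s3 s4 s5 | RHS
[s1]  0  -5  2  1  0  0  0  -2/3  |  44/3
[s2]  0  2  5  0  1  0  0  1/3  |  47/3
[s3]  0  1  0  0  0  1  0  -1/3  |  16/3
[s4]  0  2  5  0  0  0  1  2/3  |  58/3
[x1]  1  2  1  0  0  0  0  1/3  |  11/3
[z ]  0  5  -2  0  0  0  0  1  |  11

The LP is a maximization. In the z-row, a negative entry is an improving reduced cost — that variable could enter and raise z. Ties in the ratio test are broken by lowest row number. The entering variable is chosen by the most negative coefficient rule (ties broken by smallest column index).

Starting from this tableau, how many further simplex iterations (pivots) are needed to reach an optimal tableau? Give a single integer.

1

pivot: x3 in, s2 out → z = 259/15
No improving column remains; optimal.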